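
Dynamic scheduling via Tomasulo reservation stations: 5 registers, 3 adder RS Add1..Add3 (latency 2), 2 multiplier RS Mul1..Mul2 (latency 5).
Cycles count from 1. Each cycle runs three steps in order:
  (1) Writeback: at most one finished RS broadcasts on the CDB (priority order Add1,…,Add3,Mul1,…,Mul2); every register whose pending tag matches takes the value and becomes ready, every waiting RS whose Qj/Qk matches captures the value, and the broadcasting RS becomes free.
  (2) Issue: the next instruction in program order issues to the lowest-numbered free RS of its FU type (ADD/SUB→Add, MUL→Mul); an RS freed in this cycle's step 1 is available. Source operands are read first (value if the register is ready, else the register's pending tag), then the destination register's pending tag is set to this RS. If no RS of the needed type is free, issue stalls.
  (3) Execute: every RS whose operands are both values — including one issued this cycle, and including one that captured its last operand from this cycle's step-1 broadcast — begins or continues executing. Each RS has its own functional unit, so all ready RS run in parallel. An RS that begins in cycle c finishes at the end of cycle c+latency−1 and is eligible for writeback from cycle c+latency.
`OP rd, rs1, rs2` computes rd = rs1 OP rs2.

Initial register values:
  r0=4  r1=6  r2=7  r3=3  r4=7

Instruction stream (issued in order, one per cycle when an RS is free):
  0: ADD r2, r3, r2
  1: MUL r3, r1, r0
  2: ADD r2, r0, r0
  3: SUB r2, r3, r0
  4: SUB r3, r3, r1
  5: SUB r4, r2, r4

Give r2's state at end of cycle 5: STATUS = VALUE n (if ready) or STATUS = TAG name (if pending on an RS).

  c1: issue ADD r2<-Add1  regs: r0:4,r1:6,r2:Add1,r3:3,r4:7
  c2: issue MUL r3<-Mul1  regs: r0:4,r1:6,r2:Add1,r3:Mul1,r4:7
  c3: CDB Add1=10; issue ADD r2<-Add1  regs: r0:4,r1:6,r2:Add1,r3:Mul1,r4:7
  c4: issue SUB r2<-Add2  regs: r0:4,r1:6,r2:Add2,r3:Mul1,r4:7
  c5: CDB Add1=8; issue SUB r3<-Add1  regs: r0:4,r1:6,r2:Add2,r3:Add1,r4:7

STATUS = TAG Add2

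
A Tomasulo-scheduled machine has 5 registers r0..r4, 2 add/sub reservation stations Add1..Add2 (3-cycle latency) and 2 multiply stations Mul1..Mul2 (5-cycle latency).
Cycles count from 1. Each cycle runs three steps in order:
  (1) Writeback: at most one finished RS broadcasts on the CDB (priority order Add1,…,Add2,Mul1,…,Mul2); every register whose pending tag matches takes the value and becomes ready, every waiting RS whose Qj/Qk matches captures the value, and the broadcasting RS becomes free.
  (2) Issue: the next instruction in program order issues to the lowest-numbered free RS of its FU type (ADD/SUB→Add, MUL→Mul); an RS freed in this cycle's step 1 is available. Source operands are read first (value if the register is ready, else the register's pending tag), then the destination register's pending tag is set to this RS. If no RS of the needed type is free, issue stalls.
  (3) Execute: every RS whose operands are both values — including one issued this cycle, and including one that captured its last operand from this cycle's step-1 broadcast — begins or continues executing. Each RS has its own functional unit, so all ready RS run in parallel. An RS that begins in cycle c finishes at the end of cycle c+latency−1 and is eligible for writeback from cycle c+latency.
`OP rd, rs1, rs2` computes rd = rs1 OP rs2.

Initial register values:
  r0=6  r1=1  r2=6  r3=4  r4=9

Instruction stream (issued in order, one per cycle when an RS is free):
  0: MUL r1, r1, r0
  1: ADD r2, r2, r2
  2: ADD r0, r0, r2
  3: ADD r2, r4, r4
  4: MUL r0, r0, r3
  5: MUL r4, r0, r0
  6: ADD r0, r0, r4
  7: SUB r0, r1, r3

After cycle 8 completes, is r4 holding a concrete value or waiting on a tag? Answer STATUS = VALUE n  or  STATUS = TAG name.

c1: issue MUL r1<-Mul1 | r0:6,r1:Mul1,r2:6,r3:4,r4:9
c2: issue ADD r2<-Add1 | r0:6,r1:Mul1,r2:Add1,r3:4,r4:9
c3: issue ADD r0<-Add2 | r0:Add2,r1:Mul1,r2:Add1,r3:4,r4:9
c4: stall | r0:Add2,r1:Mul1,r2:Add1,r3:4,r4:9
c5: CDB Add1=12; issue ADD r2<-Add1 | r0:Add2,r1:Mul1,r2:Add1,r3:4,r4:9
c6: CDB Mul1=6; issue MUL r0<-Mul1 | r0:Mul1,r1:6,r2:Add1,r3:4,r4:9
c7: issue MUL r4<-Mul2 | r0:Mul1,r1:6,r2:Add1,r3:4,r4:Mul2
c8: CDB Add1=18; issue ADD r0<-Add1 | r0:Add1,r1:6,r2:18,r3:4,r4:Mul2

STATUS = TAG Mul2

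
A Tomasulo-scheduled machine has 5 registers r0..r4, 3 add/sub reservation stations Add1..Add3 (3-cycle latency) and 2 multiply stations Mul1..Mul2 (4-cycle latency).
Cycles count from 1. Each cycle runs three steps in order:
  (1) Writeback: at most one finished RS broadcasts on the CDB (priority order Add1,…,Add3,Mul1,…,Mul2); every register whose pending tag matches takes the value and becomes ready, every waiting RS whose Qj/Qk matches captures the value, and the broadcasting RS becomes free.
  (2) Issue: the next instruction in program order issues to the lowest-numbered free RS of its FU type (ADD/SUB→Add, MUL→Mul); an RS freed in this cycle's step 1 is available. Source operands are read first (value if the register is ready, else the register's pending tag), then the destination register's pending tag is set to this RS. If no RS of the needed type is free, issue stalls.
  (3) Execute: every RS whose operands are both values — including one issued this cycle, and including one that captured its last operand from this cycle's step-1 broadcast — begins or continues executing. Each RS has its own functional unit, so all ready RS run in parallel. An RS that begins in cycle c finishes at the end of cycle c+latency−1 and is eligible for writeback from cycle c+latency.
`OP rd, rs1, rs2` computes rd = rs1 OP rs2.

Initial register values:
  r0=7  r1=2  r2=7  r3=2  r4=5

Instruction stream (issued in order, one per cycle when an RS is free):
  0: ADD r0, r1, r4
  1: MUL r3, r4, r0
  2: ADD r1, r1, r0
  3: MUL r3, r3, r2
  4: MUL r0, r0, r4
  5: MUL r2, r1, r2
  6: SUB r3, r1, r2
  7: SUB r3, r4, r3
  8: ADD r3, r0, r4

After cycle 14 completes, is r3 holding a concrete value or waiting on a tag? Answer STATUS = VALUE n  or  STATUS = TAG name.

STATUS = TAG Add2

c1: issue ADD r0<-Add1 | r0:Add1,r1:2,r2:7,r3:2,r4:5
c2: issue MUL r3<-Mul1 | r0:Add1,r1:2,r2:7,r3:Mul1,r4:5
c3: issue ADD r1<-Add2 | r0:Add1,r1:Add2,r2:7,r3:Mul1,r4:5
c4: CDB Add1=7; issue MUL r3<-Mul2 | r0:7,r1:Add2,r2:7,r3:Mul2,r4:5
c5: stall | r0:7,r1:Add2,r2:7,r3:Mul2,r4:5
c6: stall | r0:7,r1:Add2,r2:7,r3:Mul2,r4:5
c7: CDB Add2=9; stall | r0:7,r1:9,r2:7,r3:Mul2,r4:5
c8: CDB Mul1=35; issue MUL r0<-Mul1 | r0:Mul1,r1:9,r2:7,r3:Mul2,r4:5
c9: stall | r0:Mul1,r1:9,r2:7,r3:Mul2,r4:5
c10: stall | r0:Mul1,r1:9,r2:7,r3:Mul2,r4:5
c11: stall | r0:Mul1,r1:9,r2:7,r3:Mul2,r4:5
c12: CDB Mul1=35; issue MUL r2<-Mul1 | r0:35,r1:9,r2:Mul1,r3:Mul2,r4:5
c13: CDB Mul2=245; issue SUB r3<-Add1 | r0:35,r1:9,r2:Mul1,r3:Add1,r4:5
c14: issue SUB r3<-Add2 | r0:35,r1:9,r2:Mul1,r3:Add2,r4:5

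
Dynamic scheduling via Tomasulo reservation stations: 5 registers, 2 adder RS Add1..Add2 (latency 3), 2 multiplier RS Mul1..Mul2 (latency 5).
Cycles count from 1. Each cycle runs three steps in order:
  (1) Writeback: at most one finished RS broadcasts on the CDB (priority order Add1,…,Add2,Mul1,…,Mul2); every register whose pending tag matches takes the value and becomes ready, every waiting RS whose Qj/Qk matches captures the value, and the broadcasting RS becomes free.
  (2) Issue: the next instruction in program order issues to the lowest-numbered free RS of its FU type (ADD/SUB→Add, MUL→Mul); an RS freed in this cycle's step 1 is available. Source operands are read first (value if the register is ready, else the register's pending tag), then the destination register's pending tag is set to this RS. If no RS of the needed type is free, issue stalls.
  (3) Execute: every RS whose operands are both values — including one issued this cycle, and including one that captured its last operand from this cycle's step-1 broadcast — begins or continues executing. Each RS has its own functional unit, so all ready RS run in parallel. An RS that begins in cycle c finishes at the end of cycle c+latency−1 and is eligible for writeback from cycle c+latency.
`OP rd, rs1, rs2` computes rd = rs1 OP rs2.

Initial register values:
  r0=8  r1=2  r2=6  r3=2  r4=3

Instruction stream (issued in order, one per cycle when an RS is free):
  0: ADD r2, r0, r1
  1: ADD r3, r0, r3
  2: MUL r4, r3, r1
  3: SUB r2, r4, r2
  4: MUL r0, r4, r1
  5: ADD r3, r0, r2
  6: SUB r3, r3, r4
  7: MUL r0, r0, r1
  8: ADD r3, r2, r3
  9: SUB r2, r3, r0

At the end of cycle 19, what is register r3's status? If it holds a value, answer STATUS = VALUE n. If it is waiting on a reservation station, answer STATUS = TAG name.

  c1: issue ADD r2<-Add1  regs: r0:8,r1:2,r2:Add1,r3:2,r4:3
  c2: issue ADD r3<-Add2  regs: r0:8,r1:2,r2:Add1,r3:Add2,r4:3
  c3: issue MUL r4<-Mul1  regs: r0:8,r1:2,r2:Add1,r3:Add2,r4:Mul1
  c4: CDB Add1=10; issue SUB r2<-Add1  regs: r0:8,r1:2,r2:Add1,r3:Add2,r4:Mul1
  c5: CDB Add2=10; issue MUL r0<-Mul2  regs: r0:Mul2,r1:2,r2:Add1,r3:10,r4:Mul1
  c6: issue ADD r3<-Add2  regs: r0:Mul2,r1:2,r2:Add1,r3:Add2,r4:Mul1
  c7: stall  regs: r0:Mul2,r1:2,r2:Add1,r3:Add2,r4:Mul1
  c8: stall  regs: r0:Mul2,r1:2,r2:Add1,r3:Add2,r4:Mul1
  c9: stall  regs: r0:Mul2,r1:2,r2:Add1,r3:Add2,r4:Mul1
  c10: CDB Mul1=20; stall  regs: r0:Mul2,r1:2,r2:Add1,r3:Add2,r4:20
  c11: stall  regs: r0:Mul2,r1:2,r2:Add1,r3:Add2,r4:20
  c12: stall  regs: r0:Mul2,r1:2,r2:Add1,r3:Add2,r4:20
  c13: CDB Add1=10; issue SUB r3<-Add1  regs: r0:Mul2,r1:2,r2:10,r3:Add1,r4:20
  c14: issue MUL r0<-Mul1  regs: r0:Mul1,r1:2,r2:10,r3:Add1,r4:20
  c15: CDB Mul2=40; stall  regs: r0:Mul1,r1:2,r2:10,r3:Add1,r4:20
  c16: stall  regs: r0:Mul1,r1:2,r2:10,r3:Add1,r4:20
  c17: stall  regs: r0:Mul1,r1:2,r2:10,r3:Add1,r4:20
  c18: CDB Add2=50; issue ADD r3<-Add2  regs: r0:Mul1,r1:2,r2:10,r3:Add2,r4:20
  c19: stall  regs: r0:Mul1,r1:2,r2:10,r3:Add2,r4:20

STATUS = TAG Add2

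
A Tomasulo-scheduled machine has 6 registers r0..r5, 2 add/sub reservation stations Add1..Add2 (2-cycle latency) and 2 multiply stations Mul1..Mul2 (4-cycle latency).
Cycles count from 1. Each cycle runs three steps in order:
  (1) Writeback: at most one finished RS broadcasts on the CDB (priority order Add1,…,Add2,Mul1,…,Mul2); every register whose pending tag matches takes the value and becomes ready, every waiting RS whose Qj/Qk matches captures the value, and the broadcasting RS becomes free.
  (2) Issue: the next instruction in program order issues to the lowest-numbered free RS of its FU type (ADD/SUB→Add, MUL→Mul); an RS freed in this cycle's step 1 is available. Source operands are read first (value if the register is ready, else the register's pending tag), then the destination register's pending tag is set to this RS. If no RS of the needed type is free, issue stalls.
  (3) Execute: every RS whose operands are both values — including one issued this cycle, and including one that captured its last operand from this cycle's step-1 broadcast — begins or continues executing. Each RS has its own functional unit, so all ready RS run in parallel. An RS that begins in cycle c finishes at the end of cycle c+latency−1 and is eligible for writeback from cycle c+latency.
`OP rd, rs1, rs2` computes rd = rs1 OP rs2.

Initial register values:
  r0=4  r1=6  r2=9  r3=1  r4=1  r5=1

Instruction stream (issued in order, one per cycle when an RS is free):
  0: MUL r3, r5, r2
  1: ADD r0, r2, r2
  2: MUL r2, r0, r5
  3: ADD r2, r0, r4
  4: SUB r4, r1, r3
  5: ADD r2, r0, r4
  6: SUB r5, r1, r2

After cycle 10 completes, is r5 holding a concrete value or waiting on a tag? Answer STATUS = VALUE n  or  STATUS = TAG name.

STATUS = TAG Add2

c1: issue MUL r3<-Mul1 | r0:4,r1:6,r2:9,r3:Mul1,r4:1,r5:1
c2: issue ADD r0<-Add1 | r0:Add1,r1:6,r2:9,r3:Mul1,r4:1,r5:1
c3: issue MUL r2<-Mul2 | r0:Add1,r1:6,r2:Mul2,r3:Mul1,r4:1,r5:1
c4: CDB Add1=18; issue ADD r2<-Add1 | r0:18,r1:6,r2:Add1,r3:Mul1,r4:1,r5:1
c5: CDB Mul1=9; issue SUB r4<-Add2 | r0:18,r1:6,r2:Add1,r3:9,r4:Add2,r5:1
c6: CDB Add1=19; issue ADD r2<-Add1 | r0:18,r1:6,r2:Add1,r3:9,r4:Add2,r5:1
c7: CDB Add2=-3; issue SUB r5<-Add2 | r0:18,r1:6,r2:Add1,r3:9,r4:-3,r5:Add2
c8: CDB Mul2=18 | r0:18,r1:6,r2:Add1,r3:9,r4:-3,r5:Add2
c9: CDB Add1=15 | r0:18,r1:6,r2:15,r3:9,r4:-3,r5:Add2
c10: - | r0:18,r1:6,r2:15,r3:9,r4:-3,r5:Add2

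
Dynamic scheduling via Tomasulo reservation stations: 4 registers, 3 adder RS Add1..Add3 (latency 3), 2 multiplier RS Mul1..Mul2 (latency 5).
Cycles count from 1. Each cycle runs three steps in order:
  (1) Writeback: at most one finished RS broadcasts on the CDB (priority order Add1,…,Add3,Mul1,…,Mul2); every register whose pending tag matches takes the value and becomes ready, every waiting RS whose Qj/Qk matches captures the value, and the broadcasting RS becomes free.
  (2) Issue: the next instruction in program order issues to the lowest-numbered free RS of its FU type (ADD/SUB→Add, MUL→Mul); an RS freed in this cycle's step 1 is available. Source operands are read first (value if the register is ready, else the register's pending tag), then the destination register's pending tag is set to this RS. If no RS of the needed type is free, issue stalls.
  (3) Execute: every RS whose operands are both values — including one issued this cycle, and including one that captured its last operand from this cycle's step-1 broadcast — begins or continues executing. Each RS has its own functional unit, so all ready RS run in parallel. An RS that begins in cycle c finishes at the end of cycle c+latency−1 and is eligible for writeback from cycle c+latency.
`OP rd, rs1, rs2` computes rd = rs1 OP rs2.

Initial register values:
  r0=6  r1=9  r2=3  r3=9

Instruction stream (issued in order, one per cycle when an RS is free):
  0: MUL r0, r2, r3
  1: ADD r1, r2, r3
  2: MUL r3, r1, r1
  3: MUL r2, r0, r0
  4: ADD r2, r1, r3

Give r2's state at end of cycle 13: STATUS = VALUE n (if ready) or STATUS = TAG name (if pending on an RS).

STATUS = VALUE 156

c1: issue MUL r0<-Mul1 | r0:Mul1,r1:9,r2:3,r3:9
c2: issue ADD r1<-Add1 | r0:Mul1,r1:Add1,r2:3,r3:9
c3: issue MUL r3<-Mul2 | r0:Mul1,r1:Add1,r2:3,r3:Mul2
c4: stall | r0:Mul1,r1:Add1,r2:3,r3:Mul2
c5: CDB Add1=12; stall | r0:Mul1,r1:12,r2:3,r3:Mul2
c6: CDB Mul1=27; issue MUL r2<-Mul1 | r0:27,r1:12,r2:Mul1,r3:Mul2
c7: issue ADD r2<-Add1 | r0:27,r1:12,r2:Add1,r3:Mul2
c8: - | r0:27,r1:12,r2:Add1,r3:Mul2
c9: - | r0:27,r1:12,r2:Add1,r3:Mul2
c10: CDB Mul2=144 | r0:27,r1:12,r2:Add1,r3:144
c11: CDB Mul1=729 | r0:27,r1:12,r2:Add1,r3:144
c12: - | r0:27,r1:12,r2:Add1,r3:144
c13: CDB Add1=156 | r0:27,r1:12,r2:156,r3:144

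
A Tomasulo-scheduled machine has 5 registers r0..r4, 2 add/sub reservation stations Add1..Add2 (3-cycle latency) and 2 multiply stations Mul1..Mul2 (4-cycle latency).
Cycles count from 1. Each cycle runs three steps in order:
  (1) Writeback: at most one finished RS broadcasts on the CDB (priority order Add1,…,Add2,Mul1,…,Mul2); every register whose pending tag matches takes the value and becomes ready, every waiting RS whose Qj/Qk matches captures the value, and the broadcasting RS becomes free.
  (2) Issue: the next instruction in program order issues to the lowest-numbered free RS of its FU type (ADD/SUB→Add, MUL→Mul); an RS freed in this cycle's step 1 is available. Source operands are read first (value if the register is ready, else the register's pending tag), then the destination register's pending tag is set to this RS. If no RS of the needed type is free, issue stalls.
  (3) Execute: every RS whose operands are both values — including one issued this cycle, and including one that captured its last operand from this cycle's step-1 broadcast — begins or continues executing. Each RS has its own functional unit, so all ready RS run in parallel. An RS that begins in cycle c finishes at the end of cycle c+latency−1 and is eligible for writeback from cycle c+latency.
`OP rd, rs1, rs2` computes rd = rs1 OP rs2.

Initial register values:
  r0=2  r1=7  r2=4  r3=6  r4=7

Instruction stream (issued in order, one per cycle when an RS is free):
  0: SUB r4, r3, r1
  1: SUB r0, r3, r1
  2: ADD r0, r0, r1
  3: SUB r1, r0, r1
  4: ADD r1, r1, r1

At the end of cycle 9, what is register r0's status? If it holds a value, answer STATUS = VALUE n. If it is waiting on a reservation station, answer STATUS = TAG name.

c1: issue SUB r4<-Add1 | r0:2,r1:7,r2:4,r3:6,r4:Add1
c2: issue SUB r0<-Add2 | r0:Add2,r1:7,r2:4,r3:6,r4:Add1
c3: stall | r0:Add2,r1:7,r2:4,r3:6,r4:Add1
c4: CDB Add1=-1; issue ADD r0<-Add1 | r0:Add1,r1:7,r2:4,r3:6,r4:-1
c5: CDB Add2=-1; issue SUB r1<-Add2 | r0:Add1,r1:Add2,r2:4,r3:6,r4:-1
c6: stall | r0:Add1,r1:Add2,r2:4,r3:6,r4:-1
c7: stall | r0:Add1,r1:Add2,r2:4,r3:6,r4:-1
c8: CDB Add1=6; issue ADD r1<-Add1 | r0:6,r1:Add1,r2:4,r3:6,r4:-1
c9: - | r0:6,r1:Add1,r2:4,r3:6,r4:-1

STATUS = VALUE 6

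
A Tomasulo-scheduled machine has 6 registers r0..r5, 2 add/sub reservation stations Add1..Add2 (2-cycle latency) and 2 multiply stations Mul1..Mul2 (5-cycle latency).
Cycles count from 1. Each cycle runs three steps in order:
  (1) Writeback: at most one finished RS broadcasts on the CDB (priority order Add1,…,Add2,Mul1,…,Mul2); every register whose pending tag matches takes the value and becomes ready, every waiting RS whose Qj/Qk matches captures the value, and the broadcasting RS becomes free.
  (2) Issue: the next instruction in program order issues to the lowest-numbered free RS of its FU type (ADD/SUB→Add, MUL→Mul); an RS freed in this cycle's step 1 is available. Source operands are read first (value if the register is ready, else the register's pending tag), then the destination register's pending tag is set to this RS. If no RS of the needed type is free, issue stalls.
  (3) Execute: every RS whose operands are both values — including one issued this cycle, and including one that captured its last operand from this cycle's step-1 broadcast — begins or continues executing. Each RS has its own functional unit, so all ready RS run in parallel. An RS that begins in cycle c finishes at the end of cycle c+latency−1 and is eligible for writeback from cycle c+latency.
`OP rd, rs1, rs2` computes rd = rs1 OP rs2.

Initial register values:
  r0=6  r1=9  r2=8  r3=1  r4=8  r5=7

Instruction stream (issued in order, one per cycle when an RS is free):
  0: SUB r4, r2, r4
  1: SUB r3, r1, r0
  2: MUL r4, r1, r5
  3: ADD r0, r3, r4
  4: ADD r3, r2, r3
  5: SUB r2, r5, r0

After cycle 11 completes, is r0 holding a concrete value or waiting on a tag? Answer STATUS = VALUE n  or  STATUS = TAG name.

STATUS = VALUE 66

  c1: issue SUB r4<-Add1  regs: r0:6,r1:9,r2:8,r3:1,r4:Add1,r5:7
  c2: issue SUB r3<-Add2  regs: r0:6,r1:9,r2:8,r3:Add2,r4:Add1,r5:7
  c3: CDB Add1=0; issue MUL r4<-Mul1  regs: r0:6,r1:9,r2:8,r3:Add2,r4:Mul1,r5:7
  c4: CDB Add2=3; issue ADD r0<-Add1  regs: r0:Add1,r1:9,r2:8,r3:3,r4:Mul1,r5:7
  c5: issue ADD r3<-Add2  regs: r0:Add1,r1:9,r2:8,r3:Add2,r4:Mul1,r5:7
  c6: stall  regs: r0:Add1,r1:9,r2:8,r3:Add2,r4:Mul1,r5:7
  c7: CDB Add2=11; issue SUB r2<-Add2  regs: r0:Add1,r1:9,r2:Add2,r3:11,r4:Mul1,r5:7
  c8: CDB Mul1=63  regs: r0:Add1,r1:9,r2:Add2,r3:11,r4:63,r5:7
  c9: -  regs: r0:Add1,r1:9,r2:Add2,r3:11,r4:63,r5:7
  c10: CDB Add1=66  regs: r0:66,r1:9,r2:Add2,r3:11,r4:63,r5:7
  c11: -  regs: r0:66,r1:9,r2:Add2,r3:11,r4:63,r5:7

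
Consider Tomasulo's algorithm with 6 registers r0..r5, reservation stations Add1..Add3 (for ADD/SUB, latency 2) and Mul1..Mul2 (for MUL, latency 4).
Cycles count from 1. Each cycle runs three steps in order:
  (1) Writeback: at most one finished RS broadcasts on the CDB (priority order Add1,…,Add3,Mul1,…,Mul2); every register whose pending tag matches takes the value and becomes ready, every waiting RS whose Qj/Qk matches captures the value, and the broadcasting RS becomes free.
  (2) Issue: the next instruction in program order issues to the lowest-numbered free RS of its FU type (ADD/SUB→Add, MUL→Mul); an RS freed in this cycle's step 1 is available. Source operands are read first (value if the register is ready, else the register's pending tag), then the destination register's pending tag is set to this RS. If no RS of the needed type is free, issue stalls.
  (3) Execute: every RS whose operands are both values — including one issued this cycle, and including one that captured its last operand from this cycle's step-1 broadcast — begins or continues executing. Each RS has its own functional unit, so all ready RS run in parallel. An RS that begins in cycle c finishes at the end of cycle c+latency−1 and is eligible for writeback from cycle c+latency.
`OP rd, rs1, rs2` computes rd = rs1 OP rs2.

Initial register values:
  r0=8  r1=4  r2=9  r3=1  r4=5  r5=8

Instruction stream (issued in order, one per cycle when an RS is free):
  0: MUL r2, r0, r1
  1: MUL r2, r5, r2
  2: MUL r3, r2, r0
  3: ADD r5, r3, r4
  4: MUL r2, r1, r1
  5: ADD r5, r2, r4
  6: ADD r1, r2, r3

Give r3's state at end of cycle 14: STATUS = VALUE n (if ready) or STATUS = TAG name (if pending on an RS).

STATUS = VALUE 2048

c1: issue MUL r2<-Mul1 | r0:8,r1:4,r2:Mul1,r3:1,r4:5,r5:8
c2: issue MUL r2<-Mul2 | r0:8,r1:4,r2:Mul2,r3:1,r4:5,r5:8
c3: stall | r0:8,r1:4,r2:Mul2,r3:1,r4:5,r5:8
c4: stall | r0:8,r1:4,r2:Mul2,r3:1,r4:5,r5:8
c5: CDB Mul1=32; issue MUL r3<-Mul1 | r0:8,r1:4,r2:Mul2,r3:Mul1,r4:5,r5:8
c6: issue ADD r5<-Add1 | r0:8,r1:4,r2:Mul2,r3:Mul1,r4:5,r5:Add1
c7: stall | r0:8,r1:4,r2:Mul2,r3:Mul1,r4:5,r5:Add1
c8: stall | r0:8,r1:4,r2:Mul2,r3:Mul1,r4:5,r5:Add1
c9: CDB Mul2=256; issue MUL r2<-Mul2 | r0:8,r1:4,r2:Mul2,r3:Mul1,r4:5,r5:Add1
c10: issue ADD r5<-Add2 | r0:8,r1:4,r2:Mul2,r3:Mul1,r4:5,r5:Add2
c11: issue ADD r1<-Add3 | r0:8,r1:Add3,r2:Mul2,r3:Mul1,r4:5,r5:Add2
c12: - | r0:8,r1:Add3,r2:Mul2,r3:Mul1,r4:5,r5:Add2
c13: CDB Mul1=2048 | r0:8,r1:Add3,r2:Mul2,r3:2048,r4:5,r5:Add2
c14: CDB Mul2=16 | r0:8,r1:Add3,r2:16,r3:2048,r4:5,r5:Add2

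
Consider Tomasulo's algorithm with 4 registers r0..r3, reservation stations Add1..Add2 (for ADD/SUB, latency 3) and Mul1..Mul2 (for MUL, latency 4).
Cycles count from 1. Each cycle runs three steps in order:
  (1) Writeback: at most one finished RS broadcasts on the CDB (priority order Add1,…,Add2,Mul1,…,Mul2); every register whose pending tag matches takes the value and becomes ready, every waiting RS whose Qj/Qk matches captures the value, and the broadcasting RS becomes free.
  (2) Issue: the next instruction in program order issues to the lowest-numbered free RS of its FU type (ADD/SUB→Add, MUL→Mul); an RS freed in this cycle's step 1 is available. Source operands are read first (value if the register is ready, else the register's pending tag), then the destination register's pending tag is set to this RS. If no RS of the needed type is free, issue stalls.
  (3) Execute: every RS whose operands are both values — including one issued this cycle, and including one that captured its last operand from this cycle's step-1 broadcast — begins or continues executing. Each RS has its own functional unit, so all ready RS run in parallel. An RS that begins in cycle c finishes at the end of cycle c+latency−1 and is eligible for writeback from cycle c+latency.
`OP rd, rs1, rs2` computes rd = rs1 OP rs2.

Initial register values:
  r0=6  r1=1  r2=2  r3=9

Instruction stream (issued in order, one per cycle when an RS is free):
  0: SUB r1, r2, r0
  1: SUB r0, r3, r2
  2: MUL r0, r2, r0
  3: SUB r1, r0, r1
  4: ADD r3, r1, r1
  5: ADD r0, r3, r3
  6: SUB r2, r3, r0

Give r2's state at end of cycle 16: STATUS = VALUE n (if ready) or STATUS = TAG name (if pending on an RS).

STATUS = TAG Add2

  c1: issue SUB r1<-Add1  regs: r0:6,r1:Add1,r2:2,r3:9
  c2: issue SUB r0<-Add2  regs: r0:Add2,r1:Add1,r2:2,r3:9
  c3: issue MUL r0<-Mul1  regs: r0:Mul1,r1:Add1,r2:2,r3:9
  c4: CDB Add1=-4; issue SUB r1<-Add1  regs: r0:Mul1,r1:Add1,r2:2,r3:9
  c5: CDB Add2=7; issue ADD r3<-Add2  regs: r0:Mul1,r1:Add1,r2:2,r3:Add2
  c6: stall  regs: r0:Mul1,r1:Add1,r2:2,r3:Add2
  c7: stall  regs: r0:Mul1,r1:Add1,r2:2,r3:Add2
  c8: stall  regs: r0:Mul1,r1:Add1,r2:2,r3:Add2
  c9: CDB Mul1=14; stall  regs: r0:14,r1:Add1,r2:2,r3:Add2
  c10: stall  regs: r0:14,r1:Add1,r2:2,r3:Add2
  c11: stall  regs: r0:14,r1:Add1,r2:2,r3:Add2
  c12: CDB Add1=18; issue ADD r0<-Add1  regs: r0:Add1,r1:18,r2:2,r3:Add2
  c13: stall  regs: r0:Add1,r1:18,r2:2,r3:Add2
  c14: stall  regs: r0:Add1,r1:18,r2:2,r3:Add2
  c15: CDB Add2=36; issue SUB r2<-Add2  regs: r0:Add1,r1:18,r2:Add2,r3:36
  c16: -  regs: r0:Add1,r1:18,r2:Add2,r3:36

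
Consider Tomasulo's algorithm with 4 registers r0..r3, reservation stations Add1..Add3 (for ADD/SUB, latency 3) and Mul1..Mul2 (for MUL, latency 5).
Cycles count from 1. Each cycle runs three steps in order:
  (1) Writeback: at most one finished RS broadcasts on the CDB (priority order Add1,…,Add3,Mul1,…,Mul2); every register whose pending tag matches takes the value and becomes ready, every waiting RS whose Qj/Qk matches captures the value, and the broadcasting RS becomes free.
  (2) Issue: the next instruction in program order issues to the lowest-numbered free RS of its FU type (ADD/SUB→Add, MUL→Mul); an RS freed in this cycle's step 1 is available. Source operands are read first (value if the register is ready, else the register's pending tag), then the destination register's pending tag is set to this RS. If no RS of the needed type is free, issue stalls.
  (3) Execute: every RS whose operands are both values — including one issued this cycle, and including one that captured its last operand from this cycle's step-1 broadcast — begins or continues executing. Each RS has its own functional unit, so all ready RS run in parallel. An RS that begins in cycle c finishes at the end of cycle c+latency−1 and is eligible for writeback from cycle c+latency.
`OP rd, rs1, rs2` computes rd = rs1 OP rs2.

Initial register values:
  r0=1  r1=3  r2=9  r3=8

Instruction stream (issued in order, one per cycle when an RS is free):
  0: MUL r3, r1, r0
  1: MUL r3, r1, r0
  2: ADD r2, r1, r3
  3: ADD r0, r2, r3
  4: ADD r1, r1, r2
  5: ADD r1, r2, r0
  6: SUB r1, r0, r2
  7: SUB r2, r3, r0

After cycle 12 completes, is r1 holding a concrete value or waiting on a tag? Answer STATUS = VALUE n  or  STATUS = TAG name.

  c1: issue MUL r3<-Mul1  regs: r0:1,r1:3,r2:9,r3:Mul1
  c2: issue MUL r3<-Mul2  regs: r0:1,r1:3,r2:9,r3:Mul2
  c3: issue ADD r2<-Add1  regs: r0:1,r1:3,r2:Add1,r3:Mul2
  c4: issue ADD r0<-Add2  regs: r0:Add2,r1:3,r2:Add1,r3:Mul2
  c5: issue ADD r1<-Add3  regs: r0:Add2,r1:Add3,r2:Add1,r3:Mul2
  c6: CDB Mul1=3; stall  regs: r0:Add2,r1:Add3,r2:Add1,r3:Mul2
  c7: CDB Mul2=3; stall  regs: r0:Add2,r1:Add3,r2:Add1,r3:3
  c8: stall  regs: r0:Add2,r1:Add3,r2:Add1,r3:3
  c9: stall  regs: r0:Add2,r1:Add3,r2:Add1,r3:3
  c10: CDB Add1=6; issue ADD r1<-Add1  regs: r0:Add2,r1:Add1,r2:6,r3:3
  c11: stall  regs: r0:Add2,r1:Add1,r2:6,r3:3
  c12: stall  regs: r0:Add2,r1:Add1,r2:6,r3:3

STATUS = TAG Add1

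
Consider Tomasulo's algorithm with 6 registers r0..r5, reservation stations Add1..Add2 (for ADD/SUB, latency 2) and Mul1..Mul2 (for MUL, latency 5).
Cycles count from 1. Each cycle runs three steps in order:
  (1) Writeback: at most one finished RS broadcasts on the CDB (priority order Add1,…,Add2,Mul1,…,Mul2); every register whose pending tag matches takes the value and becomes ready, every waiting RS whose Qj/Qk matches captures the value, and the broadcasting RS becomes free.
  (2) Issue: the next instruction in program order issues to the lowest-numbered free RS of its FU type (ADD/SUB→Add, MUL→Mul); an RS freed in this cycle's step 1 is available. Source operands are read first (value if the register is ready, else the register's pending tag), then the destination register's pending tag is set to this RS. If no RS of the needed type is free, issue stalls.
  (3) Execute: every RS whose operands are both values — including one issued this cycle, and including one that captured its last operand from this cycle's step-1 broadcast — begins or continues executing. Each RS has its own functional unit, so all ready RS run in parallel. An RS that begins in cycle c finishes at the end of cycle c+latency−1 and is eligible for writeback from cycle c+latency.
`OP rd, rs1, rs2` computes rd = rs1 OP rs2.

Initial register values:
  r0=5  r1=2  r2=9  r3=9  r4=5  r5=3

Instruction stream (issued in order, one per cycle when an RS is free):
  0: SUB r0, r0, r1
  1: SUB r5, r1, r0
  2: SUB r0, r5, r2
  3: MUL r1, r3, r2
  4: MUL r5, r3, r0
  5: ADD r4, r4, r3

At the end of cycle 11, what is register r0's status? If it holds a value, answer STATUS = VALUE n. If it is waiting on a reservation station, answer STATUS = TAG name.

cycle 1: issue SUB r0<-Add1 // r0:Add1,r1:2,r2:9,r3:9,r4:5,r5:3
cycle 2: issue SUB r5<-Add2 // r0:Add1,r1:2,r2:9,r3:9,r4:5,r5:Add2
cycle 3: CDB Add1=3; issue SUB r0<-Add1 // r0:Add1,r1:2,r2:9,r3:9,r4:5,r5:Add2
cycle 4: issue MUL r1<-Mul1 // r0:Add1,r1:Mul1,r2:9,r3:9,r4:5,r5:Add2
cycle 5: CDB Add2=-1; issue MUL r5<-Mul2 // r0:Add1,r1:Mul1,r2:9,r3:9,r4:5,r5:Mul2
cycle 6: issue ADD r4<-Add2 // r0:Add1,r1:Mul1,r2:9,r3:9,r4:Add2,r5:Mul2
cycle 7: CDB Add1=-10 // r0:-10,r1:Mul1,r2:9,r3:9,r4:Add2,r5:Mul2
cycle 8: CDB Add2=14 // r0:-10,r1:Mul1,r2:9,r3:9,r4:14,r5:Mul2
cycle 9: CDB Mul1=81 // r0:-10,r1:81,r2:9,r3:9,r4:14,r5:Mul2
cycle 10: - // r0:-10,r1:81,r2:9,r3:9,r4:14,r5:Mul2
cycle 11: - // r0:-10,r1:81,r2:9,r3:9,r4:14,r5:Mul2

STATUS = VALUE -10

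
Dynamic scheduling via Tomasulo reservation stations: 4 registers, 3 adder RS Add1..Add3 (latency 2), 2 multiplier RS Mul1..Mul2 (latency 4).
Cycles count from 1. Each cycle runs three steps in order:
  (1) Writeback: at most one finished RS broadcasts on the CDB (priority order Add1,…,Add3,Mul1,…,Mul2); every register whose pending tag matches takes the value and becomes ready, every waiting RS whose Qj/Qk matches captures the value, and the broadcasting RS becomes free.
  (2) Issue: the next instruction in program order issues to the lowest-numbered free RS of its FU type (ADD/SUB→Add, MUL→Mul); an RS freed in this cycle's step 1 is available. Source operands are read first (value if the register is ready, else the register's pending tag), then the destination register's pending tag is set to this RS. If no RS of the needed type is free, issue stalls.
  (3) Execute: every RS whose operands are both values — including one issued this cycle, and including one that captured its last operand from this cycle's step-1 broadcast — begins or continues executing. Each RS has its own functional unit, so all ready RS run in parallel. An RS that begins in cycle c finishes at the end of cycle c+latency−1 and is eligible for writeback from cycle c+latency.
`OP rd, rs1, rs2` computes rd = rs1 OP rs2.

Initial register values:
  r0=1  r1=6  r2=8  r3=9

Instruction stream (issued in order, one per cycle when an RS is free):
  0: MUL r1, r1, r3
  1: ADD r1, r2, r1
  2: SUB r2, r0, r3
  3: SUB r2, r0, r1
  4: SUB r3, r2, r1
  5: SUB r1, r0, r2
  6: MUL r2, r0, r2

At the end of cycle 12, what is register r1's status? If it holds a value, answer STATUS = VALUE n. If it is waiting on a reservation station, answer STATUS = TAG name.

STATUS = VALUE 62

cycle 1: issue MUL r1<-Mul1 // r0:1,r1:Mul1,r2:8,r3:9
cycle 2: issue ADD r1<-Add1 // r0:1,r1:Add1,r2:8,r3:9
cycle 3: issue SUB r2<-Add2 // r0:1,r1:Add1,r2:Add2,r3:9
cycle 4: issue SUB r2<-Add3 // r0:1,r1:Add1,r2:Add3,r3:9
cycle 5: CDB Add2=-8; issue SUB r3<-Add2 // r0:1,r1:Add1,r2:Add3,r3:Add2
cycle 6: CDB Mul1=54; stall // r0:1,r1:Add1,r2:Add3,r3:Add2
cycle 7: stall // r0:1,r1:Add1,r2:Add3,r3:Add2
cycle 8: CDB Add1=62; issue SUB r1<-Add1 // r0:1,r1:Add1,r2:Add3,r3:Add2
cycle 9: issue MUL r2<-Mul1 // r0:1,r1:Add1,r2:Mul1,r3:Add2
cycle 10: CDB Add3=-61 // r0:1,r1:Add1,r2:Mul1,r3:Add2
cycle 11: - // r0:1,r1:Add1,r2:Mul1,r3:Add2
cycle 12: CDB Add1=62 // r0:1,r1:62,r2:Mul1,r3:Add2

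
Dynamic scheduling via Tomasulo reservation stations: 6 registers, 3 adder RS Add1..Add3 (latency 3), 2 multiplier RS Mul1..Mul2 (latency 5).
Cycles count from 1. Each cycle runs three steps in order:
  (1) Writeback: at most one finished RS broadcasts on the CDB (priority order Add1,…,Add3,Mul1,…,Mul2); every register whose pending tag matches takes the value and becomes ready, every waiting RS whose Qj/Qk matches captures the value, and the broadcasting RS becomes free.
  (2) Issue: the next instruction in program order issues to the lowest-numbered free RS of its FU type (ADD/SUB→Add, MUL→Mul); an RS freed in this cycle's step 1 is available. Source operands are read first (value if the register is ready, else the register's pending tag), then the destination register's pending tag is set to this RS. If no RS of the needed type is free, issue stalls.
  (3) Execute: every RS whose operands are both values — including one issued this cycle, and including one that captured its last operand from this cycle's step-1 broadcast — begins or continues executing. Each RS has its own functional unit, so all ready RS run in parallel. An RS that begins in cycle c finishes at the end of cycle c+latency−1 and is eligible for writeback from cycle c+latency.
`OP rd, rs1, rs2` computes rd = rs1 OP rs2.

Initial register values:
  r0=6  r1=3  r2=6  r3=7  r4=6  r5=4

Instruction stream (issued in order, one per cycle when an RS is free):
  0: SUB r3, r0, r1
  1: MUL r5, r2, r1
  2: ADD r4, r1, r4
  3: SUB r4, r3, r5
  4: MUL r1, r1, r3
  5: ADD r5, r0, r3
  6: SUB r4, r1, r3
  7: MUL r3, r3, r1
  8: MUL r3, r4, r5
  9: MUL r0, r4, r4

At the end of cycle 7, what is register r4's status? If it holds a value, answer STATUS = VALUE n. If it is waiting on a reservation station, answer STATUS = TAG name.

cycle 1: issue SUB r3<-Add1 // r0:6,r1:3,r2:6,r3:Add1,r4:6,r5:4
cycle 2: issue MUL r5<-Mul1 // r0:6,r1:3,r2:6,r3:Add1,r4:6,r5:Mul1
cycle 3: issue ADD r4<-Add2 // r0:6,r1:3,r2:6,r3:Add1,r4:Add2,r5:Mul1
cycle 4: CDB Add1=3; issue SUB r4<-Add1 // r0:6,r1:3,r2:6,r3:3,r4:Add1,r5:Mul1
cycle 5: issue MUL r1<-Mul2 // r0:6,r1:Mul2,r2:6,r3:3,r4:Add1,r5:Mul1
cycle 6: CDB Add2=9; issue ADD r5<-Add2 // r0:6,r1:Mul2,r2:6,r3:3,r4:Add1,r5:Add2
cycle 7: CDB Mul1=18; issue SUB r4<-Add3 // r0:6,r1:Mul2,r2:6,r3:3,r4:Add3,r5:Add2

STATUS = TAG Add3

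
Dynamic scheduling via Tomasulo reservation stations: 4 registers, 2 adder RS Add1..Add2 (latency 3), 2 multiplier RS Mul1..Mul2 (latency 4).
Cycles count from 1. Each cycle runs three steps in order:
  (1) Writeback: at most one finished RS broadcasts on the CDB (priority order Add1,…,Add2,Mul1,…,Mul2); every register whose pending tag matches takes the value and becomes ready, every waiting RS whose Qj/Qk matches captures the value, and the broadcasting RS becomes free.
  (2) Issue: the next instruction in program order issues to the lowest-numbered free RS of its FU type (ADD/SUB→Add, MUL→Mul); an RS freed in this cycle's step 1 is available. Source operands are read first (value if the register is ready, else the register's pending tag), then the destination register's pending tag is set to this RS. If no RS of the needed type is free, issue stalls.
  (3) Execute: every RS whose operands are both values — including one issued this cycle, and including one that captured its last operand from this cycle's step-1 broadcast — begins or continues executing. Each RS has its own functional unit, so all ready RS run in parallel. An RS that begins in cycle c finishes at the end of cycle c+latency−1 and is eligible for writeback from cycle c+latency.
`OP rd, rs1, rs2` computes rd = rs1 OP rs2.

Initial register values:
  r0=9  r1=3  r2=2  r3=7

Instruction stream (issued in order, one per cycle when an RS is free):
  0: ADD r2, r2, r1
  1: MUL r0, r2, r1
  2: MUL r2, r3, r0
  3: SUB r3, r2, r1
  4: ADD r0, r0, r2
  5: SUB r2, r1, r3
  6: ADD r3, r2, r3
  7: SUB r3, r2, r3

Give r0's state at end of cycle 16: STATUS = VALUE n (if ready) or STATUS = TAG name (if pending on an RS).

STATUS = VALUE 120

  c1: issue ADD r2<-Add1  regs: r0:9,r1:3,r2:Add1,r3:7
  c2: issue MUL r0<-Mul1  regs: r0:Mul1,r1:3,r2:Add1,r3:7
  c3: issue MUL r2<-Mul2  regs: r0:Mul1,r1:3,r2:Mul2,r3:7
  c4: CDB Add1=5; issue SUB r3<-Add1  regs: r0:Mul1,r1:3,r2:Mul2,r3:Add1
  c5: issue ADD r0<-Add2  regs: r0:Add2,r1:3,r2:Mul2,r3:Add1
  c6: stall  regs: r0:Add2,r1:3,r2:Mul2,r3:Add1
  c7: stall  regs: r0:Add2,r1:3,r2:Mul2,r3:Add1
  c8: CDB Mul1=15; stall  regs: r0:Add2,r1:3,r2:Mul2,r3:Add1
  c9: stall  regs: r0:Add2,r1:3,r2:Mul2,r3:Add1
  c10: stall  regs: r0:Add2,r1:3,r2:Mul2,r3:Add1
  c11: stall  regs: r0:Add2,r1:3,r2:Mul2,r3:Add1
  c12: CDB Mul2=105; stall  regs: r0:Add2,r1:3,r2:105,r3:Add1
  c13: stall  regs: r0:Add2,r1:3,r2:105,r3:Add1
  c14: stall  regs: r0:Add2,r1:3,r2:105,r3:Add1
  c15: CDB Add1=102; issue SUB r2<-Add1  regs: r0:Add2,r1:3,r2:Add1,r3:102
  c16: CDB Add2=120; issue ADD r3<-Add2  regs: r0:120,r1:3,r2:Add1,r3:Add2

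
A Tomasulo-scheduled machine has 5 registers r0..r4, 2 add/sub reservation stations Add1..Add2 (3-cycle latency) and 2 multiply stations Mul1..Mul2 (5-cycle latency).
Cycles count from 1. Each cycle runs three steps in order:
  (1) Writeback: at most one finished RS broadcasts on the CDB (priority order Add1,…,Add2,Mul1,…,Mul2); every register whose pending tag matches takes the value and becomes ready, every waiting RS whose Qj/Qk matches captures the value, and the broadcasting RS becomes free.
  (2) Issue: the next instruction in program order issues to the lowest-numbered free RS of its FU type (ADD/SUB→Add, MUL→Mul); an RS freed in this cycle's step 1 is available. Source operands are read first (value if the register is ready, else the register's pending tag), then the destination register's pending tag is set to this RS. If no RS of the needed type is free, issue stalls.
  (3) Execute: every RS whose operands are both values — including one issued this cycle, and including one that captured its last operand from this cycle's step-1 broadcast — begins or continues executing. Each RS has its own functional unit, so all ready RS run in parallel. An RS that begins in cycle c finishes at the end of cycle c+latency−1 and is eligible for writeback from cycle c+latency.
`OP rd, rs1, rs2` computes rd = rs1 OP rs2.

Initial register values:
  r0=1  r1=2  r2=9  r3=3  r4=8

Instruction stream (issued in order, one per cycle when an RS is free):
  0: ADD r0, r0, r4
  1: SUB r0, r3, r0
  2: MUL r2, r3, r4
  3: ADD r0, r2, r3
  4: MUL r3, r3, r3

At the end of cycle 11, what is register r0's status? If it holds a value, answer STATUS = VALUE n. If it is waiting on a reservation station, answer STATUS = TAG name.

STATUS = VALUE 27

  c1: issue ADD r0<-Add1  regs: r0:Add1,r1:2,r2:9,r3:3,r4:8
  c2: issue SUB r0<-Add2  regs: r0:Add2,r1:2,r2:9,r3:3,r4:8
  c3: issue MUL r2<-Mul1  regs: r0:Add2,r1:2,r2:Mul1,r3:3,r4:8
  c4: CDB Add1=9; issue ADD r0<-Add1  regs: r0:Add1,r1:2,r2:Mul1,r3:3,r4:8
  c5: issue MUL r3<-Mul2  regs: r0:Add1,r1:2,r2:Mul1,r3:Mul2,r4:8
  c6: -  regs: r0:Add1,r1:2,r2:Mul1,r3:Mul2,r4:8
  c7: CDB Add2=-6  regs: r0:Add1,r1:2,r2:Mul1,r3:Mul2,r4:8
  c8: CDB Mul1=24  regs: r0:Add1,r1:2,r2:24,r3:Mul2,r4:8
  c9: -  regs: r0:Add1,r1:2,r2:24,r3:Mul2,r4:8
  c10: CDB Mul2=9  regs: r0:Add1,r1:2,r2:24,r3:9,r4:8
  c11: CDB Add1=27  regs: r0:27,r1:2,r2:24,r3:9,r4:8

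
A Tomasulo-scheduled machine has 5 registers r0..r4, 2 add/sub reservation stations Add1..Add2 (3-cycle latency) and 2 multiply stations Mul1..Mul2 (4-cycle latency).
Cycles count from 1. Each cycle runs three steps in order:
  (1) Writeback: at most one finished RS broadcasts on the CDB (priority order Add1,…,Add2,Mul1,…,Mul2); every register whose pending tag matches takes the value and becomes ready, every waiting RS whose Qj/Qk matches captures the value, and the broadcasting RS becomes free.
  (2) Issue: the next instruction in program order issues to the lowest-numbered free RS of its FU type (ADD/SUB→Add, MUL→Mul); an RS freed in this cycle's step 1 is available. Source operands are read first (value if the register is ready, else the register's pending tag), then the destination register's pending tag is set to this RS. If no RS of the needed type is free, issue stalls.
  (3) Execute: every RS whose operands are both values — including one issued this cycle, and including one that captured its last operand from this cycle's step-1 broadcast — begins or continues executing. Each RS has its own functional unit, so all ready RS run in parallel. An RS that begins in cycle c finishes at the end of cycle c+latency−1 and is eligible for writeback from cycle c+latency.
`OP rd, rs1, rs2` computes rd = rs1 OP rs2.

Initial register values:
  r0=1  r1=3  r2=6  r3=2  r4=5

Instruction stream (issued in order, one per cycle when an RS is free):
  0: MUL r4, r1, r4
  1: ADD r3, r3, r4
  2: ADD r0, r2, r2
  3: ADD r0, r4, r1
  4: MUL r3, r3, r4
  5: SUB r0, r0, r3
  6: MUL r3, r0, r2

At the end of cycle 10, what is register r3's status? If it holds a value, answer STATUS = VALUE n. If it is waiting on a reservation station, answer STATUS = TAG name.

STATUS = TAG Mul2

c1: issue MUL r4<-Mul1 | r0:1,r1:3,r2:6,r3:2,r4:Mul1
c2: issue ADD r3<-Add1 | r0:1,r1:3,r2:6,r3:Add1,r4:Mul1
c3: issue ADD r0<-Add2 | r0:Add2,r1:3,r2:6,r3:Add1,r4:Mul1
c4: stall | r0:Add2,r1:3,r2:6,r3:Add1,r4:Mul1
c5: CDB Mul1=15; stall | r0:Add2,r1:3,r2:6,r3:Add1,r4:15
c6: CDB Add2=12; issue ADD r0<-Add2 | r0:Add2,r1:3,r2:6,r3:Add1,r4:15
c7: issue MUL r3<-Mul1 | r0:Add2,r1:3,r2:6,r3:Mul1,r4:15
c8: CDB Add1=17; issue SUB r0<-Add1 | r0:Add1,r1:3,r2:6,r3:Mul1,r4:15
c9: CDB Add2=18; issue MUL r3<-Mul2 | r0:Add1,r1:3,r2:6,r3:Mul2,r4:15
c10: - | r0:Add1,r1:3,r2:6,r3:Mul2,r4:15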